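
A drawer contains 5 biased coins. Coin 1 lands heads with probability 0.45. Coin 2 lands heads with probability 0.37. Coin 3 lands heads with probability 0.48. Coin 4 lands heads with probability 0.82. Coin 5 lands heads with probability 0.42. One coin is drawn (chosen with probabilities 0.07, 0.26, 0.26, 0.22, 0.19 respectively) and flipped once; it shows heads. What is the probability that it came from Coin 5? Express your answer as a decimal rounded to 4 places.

P(heads|C1) = 0.45; P(heads|C2) = 0.37; P(heads|C3) = 0.48; P(heads|C4) = 0.82; P(heads|C5) = 0.42.
Prior × likelihood for each source: 0.07·0.45=0.03150, 0.26·0.37=0.09620, 0.26·0.48=0.1248, 0.22·0.82=0.1804, 0.19·0.42=0.07980. Summing gives P(heads) = 0.51270.
P(Coin 5 | heads) = 0.07980 / 0.51270 = 0.1556.

Posterior probability ≈ 0.1556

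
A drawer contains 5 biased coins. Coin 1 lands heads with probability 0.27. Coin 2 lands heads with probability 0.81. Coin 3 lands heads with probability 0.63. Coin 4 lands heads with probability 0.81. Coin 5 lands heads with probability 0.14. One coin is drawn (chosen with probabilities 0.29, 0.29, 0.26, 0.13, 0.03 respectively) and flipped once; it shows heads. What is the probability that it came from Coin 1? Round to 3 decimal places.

Posterior probability ≈ 0.134

Tabulate prior·likelihood by source: [1] prior 0.29, lik 0.27, product 0.07830; [2] prior 0.29, lik 0.81, product 0.2349; [3] prior 0.26, lik 0.63, product 0.1638; [4] prior 0.13, lik 0.81, product 0.1053; [5] prior 0.03, lik 0.14, product 0.004200.
Normalizing constant = 0.58650; the posterior for Coin 1 is its product over the sum, 0.07830/0.58650 = 0.134.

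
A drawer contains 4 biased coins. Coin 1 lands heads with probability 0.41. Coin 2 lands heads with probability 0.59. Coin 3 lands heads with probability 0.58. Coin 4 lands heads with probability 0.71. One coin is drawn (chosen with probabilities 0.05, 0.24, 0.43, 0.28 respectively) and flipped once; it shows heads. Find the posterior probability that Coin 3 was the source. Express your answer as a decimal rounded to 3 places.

Tabulate prior·likelihood by source: [1] prior 0.05, lik 0.41, product 0.02050; [2] prior 0.24, lik 0.59, product 0.1416; [3] prior 0.43, lik 0.58, product 0.2494; [4] prior 0.28, lik 0.71, product 0.1988.
Normalizing constant = 0.61030; the posterior for Coin 3 is its product over the sum, 0.2494/0.61030 = 0.409.

Posterior probability ≈ 0.409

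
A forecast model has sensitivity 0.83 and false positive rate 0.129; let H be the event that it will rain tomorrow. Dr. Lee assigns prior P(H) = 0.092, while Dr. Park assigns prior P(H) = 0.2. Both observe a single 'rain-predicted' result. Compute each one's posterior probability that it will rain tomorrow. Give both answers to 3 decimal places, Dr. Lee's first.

Dr. Lee: 0.395; Dr. Park: 0.617

P('+'|H) = 0.83, P('+'|¬H) = 0.129.
Dr. Lee: numerator 0.83·0.092 = 0.076360; evidence = 0.076360+0.129·0.908 = 0.19349; posterior = 0.395.
Dr. Park: numerator 0.83·0.2 = 0.16600; evidence = 0.16600+0.129·0.8 = 0.26920; posterior = 0.617.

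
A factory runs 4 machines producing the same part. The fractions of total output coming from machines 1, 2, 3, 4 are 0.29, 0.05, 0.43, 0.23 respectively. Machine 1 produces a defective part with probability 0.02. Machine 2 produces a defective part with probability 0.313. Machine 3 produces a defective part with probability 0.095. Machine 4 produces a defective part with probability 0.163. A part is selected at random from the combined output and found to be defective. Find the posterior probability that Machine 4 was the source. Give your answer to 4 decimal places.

Tabulate prior·likelihood by source: [1] prior 0.29, lik 0.02, product 0.005800; [2] prior 0.05, lik 0.313, product 0.01565; [3] prior 0.43, lik 0.095, product 0.04085; [4] prior 0.23, lik 0.163, product 0.03749.
Normalizing constant = 0.099790; the posterior for Machine 4 is its product over the sum, 0.03749/0.099790 = 0.3757.

Posterior probability ≈ 0.3757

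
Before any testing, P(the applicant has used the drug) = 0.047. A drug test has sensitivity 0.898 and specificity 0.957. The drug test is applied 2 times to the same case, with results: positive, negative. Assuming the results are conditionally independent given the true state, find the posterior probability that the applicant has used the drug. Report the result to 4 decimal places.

Posterior P(H) ≈ 0.0989

With H the event that the applicant has used the drug, the joint likelihood of the observed sequence is P(data|H) = 0.898·0.102 = 0.091596 and P(data|¬H) = 0.043·0.957 = 0.041151.
Bayes: P(H|data) = 0.047·0.091596 / (0.047·0.091596 + 0.953·0.041151) = 0.0043050/0.043522 = 0.0989.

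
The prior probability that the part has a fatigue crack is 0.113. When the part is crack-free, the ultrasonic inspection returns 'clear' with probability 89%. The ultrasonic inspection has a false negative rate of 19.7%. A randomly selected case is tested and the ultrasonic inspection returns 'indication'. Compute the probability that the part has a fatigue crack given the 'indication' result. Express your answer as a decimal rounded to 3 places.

P(H | E) ≈ 0.482

Let H be the event that the part has a fatigue crack. P(H) = 0.113, so P(¬H) = 0.887. With E the 'indication' result, P(E|H) = 0.803 and P(E|¬H) = 0.11.
P(E) = 0.803·0.113 + 0.11·0.887 = 0.090739 + 0.097570 = 0.18831.
By Bayes' theorem, P(H|E) = 0.090739 / 0.18831 = 0.482.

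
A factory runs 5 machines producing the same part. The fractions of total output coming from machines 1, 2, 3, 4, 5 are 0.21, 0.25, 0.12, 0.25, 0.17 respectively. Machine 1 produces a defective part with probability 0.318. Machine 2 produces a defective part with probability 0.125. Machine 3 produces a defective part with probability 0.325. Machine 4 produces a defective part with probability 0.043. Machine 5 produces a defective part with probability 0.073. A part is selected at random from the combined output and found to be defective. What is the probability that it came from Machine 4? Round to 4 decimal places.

Posterior probability ≈ 0.0671

Tabulate prior·likelihood by source: [1] prior 0.21, lik 0.318, product 0.06678; [2] prior 0.25, lik 0.125, product 0.03125; [3] prior 0.12, lik 0.325, product 0.03900; [4] prior 0.25, lik 0.043, product 0.01075; [5] prior 0.17, lik 0.073, product 0.01241.
Normalizing constant = 0.16019; the posterior for Machine 4 is its product over the sum, 0.01075/0.16019 = 0.0671.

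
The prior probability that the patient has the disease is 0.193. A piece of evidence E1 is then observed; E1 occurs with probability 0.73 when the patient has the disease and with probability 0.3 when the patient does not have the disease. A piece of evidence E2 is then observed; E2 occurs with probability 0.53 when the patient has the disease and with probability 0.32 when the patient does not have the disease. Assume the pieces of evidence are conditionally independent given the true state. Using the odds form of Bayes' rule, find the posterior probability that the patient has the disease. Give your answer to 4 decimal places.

Posterior probability ≈ 0.4908

Prior odds = 0.193/(1−0.193) = 0.23916. In log-odds, ln(0.23916) = -1.4306.
Add log likelihood ratios: ln(2.4333) + ln(1.6562) = 1.3938.
Posterior log-odds = -0.036815, so posterior odds = exp(-0.036815) = 0.96385. Converting, P(H|E) = 0.96385/1.9639 = 0.4908.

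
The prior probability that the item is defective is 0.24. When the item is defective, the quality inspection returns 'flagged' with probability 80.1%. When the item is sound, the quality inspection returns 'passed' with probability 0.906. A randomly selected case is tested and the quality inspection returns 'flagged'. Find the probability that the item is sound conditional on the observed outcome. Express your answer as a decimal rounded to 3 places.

Write H for 'the item is defective'. Prior odds H:¬H = 0.24/0.76 = 0.31579. For the 'flagged' outcome, the likelihood ratio is 0.801/0.094 = 8.5213.
Posterior odds = 0.31579 × 8.5213 = 2.6909, so P(H|E) = 2.6909/(1+2.6909) = 0.729. Then P(¬H|E) = 1 − 0.729 = 0.271.

P(¬H | E) ≈ 0.271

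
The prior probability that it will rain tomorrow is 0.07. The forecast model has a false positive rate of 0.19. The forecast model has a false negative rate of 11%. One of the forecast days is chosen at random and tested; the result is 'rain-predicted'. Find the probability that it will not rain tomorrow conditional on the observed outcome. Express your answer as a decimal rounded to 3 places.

P(¬H | E) ≈ 0.739

Write H for 'it will rain tomorrow'. Prior odds H:¬H = 0.07/0.93 = 0.075269. For the 'rain-predicted' outcome, the likelihood ratio is 0.89/0.19 = 4.6842.
Posterior odds = 0.075269 × 4.6842 = 0.35257, so P(H|E) = 0.35257/(1+0.35257) = 0.261. Then P(¬H|E) = 1 − 0.261 = 0.739.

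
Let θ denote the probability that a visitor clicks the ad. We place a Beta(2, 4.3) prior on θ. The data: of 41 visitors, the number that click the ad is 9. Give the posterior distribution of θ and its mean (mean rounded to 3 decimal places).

The binomial likelihood is conjugate to the Beta prior: with 9 successes and 32 failures, the posterior is Beta(2+9, 4.3+32) = Beta(11, 36.3).
E[θ | data] = 11/(11+36.3) = 0.233.

Posterior: Beta(11, 36.3); mean ≈ 0.233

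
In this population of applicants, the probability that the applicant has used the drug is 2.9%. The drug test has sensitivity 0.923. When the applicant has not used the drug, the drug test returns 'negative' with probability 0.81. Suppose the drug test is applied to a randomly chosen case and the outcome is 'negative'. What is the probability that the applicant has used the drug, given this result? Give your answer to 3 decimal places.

Write H for 'the applicant has used the drug'. Prior odds H:¬H = 0.029/0.971 = 0.029866. For the 'negative' outcome, the likelihood ratio is 0.077/0.81 = 0.095062.
Posterior odds = 0.029866 × 0.095062 = 0.0028391, so P(H|E) = 0.0028391/(1+0.0028391) = 0.003.

P(H | E) ≈ 0.003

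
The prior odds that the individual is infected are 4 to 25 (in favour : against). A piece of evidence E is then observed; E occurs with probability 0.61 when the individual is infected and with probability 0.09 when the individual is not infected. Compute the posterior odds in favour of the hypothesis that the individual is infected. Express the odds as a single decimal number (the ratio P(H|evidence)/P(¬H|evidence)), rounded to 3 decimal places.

Posterior odds ≈ 1.084

Prior odds = 4/25 = 0.16000.
Likelihood ratio for E = 0.61/0.09 = 6.7778.
Posterior odds = prior odds × LR = 1.0844.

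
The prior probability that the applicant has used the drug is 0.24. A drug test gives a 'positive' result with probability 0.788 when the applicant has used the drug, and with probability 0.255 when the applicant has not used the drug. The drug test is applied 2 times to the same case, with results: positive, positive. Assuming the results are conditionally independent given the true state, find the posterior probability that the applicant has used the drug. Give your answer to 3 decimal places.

Posterior P(H) ≈ 0.751

Let H be the event that the applicant has used the drug; start with P(H) = 0.24. P('positive'|H) = 0.788, P('positive'|¬H) = 0.255.
Update on result 1 ('positive'): P(H) ← 0.788·0.2400 / (0.788·0.2400 + 0.255·0.7600) = 0.18912/0.38292 = 0.4939.
Update on result 2 ('positive'): P(H) ← 0.788·0.4939 / (0.788·0.4939 + 0.255·0.5061) = 0.38918/0.51824 = 0.7510.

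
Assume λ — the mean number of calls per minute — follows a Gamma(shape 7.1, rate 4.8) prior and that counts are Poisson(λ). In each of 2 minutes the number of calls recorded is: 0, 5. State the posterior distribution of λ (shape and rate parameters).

Posterior: Gamma(shape=12.1, rate=6.8)

The Poisson likelihood adds the total count to the shape and the number of exposure periods to the rate. Here ∑xᵢ = 5 and n = 2, so shape 7.1→12.1 and rate 4.8→6.8.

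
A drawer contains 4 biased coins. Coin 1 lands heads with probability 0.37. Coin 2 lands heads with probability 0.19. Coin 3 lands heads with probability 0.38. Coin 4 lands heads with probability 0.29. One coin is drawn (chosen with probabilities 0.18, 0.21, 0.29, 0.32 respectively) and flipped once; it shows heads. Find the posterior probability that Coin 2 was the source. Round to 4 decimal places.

P(heads|C1) = 0.37; P(heads|C2) = 0.19; P(heads|C3) = 0.38; P(heads|C4) = 0.29.
Prior × likelihood for each source: 0.18·0.37=0.06660, 0.21·0.19=0.03990, 0.29·0.38=0.1102, 0.32·0.29=0.09280. Summing gives P(heads) = 0.30950.
P(Coin 2 | heads) = 0.03990 / 0.30950 = 0.1289.

Posterior probability ≈ 0.1289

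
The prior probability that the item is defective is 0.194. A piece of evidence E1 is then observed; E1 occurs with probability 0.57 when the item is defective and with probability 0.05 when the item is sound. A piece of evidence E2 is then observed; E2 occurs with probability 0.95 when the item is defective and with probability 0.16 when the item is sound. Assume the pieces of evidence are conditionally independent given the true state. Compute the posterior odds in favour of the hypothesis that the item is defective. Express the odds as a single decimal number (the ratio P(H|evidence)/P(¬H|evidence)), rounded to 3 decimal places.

Posterior odds ≈ 16.292

Prior odds = 0.194/(1−0.194) = 0.24069.
Likelihood ratio for E1 = 0.57/0.05 = 11.400.
Likelihood ratio for E2 = 0.95/0.16 = 5.9375.
Posterior odds = prior odds × LR₁ × LR₂ = 16.292.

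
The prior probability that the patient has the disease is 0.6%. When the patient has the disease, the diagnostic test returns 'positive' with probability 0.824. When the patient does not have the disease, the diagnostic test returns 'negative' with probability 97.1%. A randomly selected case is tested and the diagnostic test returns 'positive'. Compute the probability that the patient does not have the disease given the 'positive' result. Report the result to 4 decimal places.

P(¬H | E) ≈ 0.8536

Let H be the event that the patient has the disease. P(H) = 0.006, so P(¬H) = 0.994. With E the 'positive' result, P(E|H) = 0.824 and P(E|¬H) = 0.029.
P(E) = 0.824·0.006 + 0.029·0.994 = 0.0049440 + 0.028826 = 0.033770.
By Bayes' theorem, P(H|E) = 0.0049440 / 0.033770 = 0.1464. Hence P(¬H|E) = 1 − 0.1464 = 0.8536.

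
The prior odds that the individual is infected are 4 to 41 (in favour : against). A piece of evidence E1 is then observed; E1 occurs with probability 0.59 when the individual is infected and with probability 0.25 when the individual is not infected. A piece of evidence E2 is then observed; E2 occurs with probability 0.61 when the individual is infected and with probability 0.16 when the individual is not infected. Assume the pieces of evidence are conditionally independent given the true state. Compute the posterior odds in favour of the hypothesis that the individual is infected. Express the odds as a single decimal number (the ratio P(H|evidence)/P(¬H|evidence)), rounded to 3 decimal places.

Posterior odds ≈ 0.878

Prior odds = 4/41 = 0.097561.
Likelihood ratio for E1 = 0.59/0.25 = 2.3600.
Likelihood ratio for E2 = 0.61/0.16 = 3.8125.
Posterior odds = prior odds × LR₁ × LR₂ = 0.87780.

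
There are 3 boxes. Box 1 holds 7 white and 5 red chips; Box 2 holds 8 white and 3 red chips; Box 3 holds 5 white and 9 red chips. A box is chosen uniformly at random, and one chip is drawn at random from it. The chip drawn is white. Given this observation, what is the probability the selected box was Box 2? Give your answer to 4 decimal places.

Tabulate prior·likelihood by source: [1] prior 0.333333, lik 0.5833, product 0.1944; [2] prior 0.333333, lik 0.7273, product 0.2424; [3] prior 0.333333, lik 0.3571, product 0.1190.
Normalizing constant = 0.55592; the posterior for Box 2 is its product over the sum, 0.2424/0.55592 = 0.4361.

Posterior probability ≈ 0.4361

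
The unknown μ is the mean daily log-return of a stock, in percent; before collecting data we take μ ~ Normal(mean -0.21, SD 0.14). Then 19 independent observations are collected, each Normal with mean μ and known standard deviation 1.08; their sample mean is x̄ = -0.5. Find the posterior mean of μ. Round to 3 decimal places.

With known σ, the Normal prior is conjugate. Weight on the data is w = (n/σ²)/(n/σ² + 1/τ₀²) = 16.2894/(16.2894+51.0204) = 0.24201.
Posterior mean = w·x̄ + (1−w)·μ₀ = 0.24201·-0.5 + 0.75799·-0.21 = -0.280.

Posterior mean ≈ -0.280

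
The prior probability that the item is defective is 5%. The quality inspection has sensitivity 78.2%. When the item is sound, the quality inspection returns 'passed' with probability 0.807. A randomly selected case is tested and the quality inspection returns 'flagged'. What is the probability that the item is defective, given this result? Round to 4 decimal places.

Let H be the event that the item is defective. P(H) = 0.05, so P(¬H) = 0.95. With E the 'flagged' result, P(E|H) = 0.782 and P(E|¬H) = 0.193.
P(E) = 0.782·0.05 + 0.193·0.95 = 0.039100 + 0.18335 = 0.22245.
By Bayes' theorem, P(H|E) = 0.039100 / 0.22245 = 0.1758.

P(H | E) ≈ 0.1758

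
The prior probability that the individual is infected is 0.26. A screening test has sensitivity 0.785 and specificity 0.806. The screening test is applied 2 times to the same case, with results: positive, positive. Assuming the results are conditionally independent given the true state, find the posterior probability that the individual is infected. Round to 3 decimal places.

Posterior P(H) ≈ 0.852

With H the event that the individual is infected, the joint likelihood of the observed sequence is P(data|H) = 0.785·0.785 = 0.61623 and P(data|¬H) = 0.194·0.194 = 0.037636.
Bayes: P(H|data) = 0.26·0.61623 / (0.26·0.61623 + 0.74·0.037636) = 0.16022/0.18807 = 0.8519.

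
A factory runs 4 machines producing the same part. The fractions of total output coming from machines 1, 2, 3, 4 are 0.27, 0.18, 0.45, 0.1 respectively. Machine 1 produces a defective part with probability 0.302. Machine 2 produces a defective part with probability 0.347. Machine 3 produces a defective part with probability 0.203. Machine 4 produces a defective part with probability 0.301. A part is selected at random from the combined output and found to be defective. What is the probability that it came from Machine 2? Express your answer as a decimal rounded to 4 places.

Posterior probability ≈ 0.2353

Tabulate prior·likelihood by source: [1] prior 0.27, lik 0.302, product 0.08154; [2] prior 0.18, lik 0.347, product 0.06246; [3] prior 0.45, lik 0.203, product 0.09135; [4] prior 0.1, lik 0.301, product 0.03010.
Normalizing constant = 0.26545; the posterior for Machine 2 is its product over the sum, 0.06246/0.26545 = 0.2353.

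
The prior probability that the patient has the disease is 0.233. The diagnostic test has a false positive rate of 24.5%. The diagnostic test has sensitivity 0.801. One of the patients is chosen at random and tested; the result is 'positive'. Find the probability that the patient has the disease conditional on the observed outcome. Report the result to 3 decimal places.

Let H be the event that the patient has the disease. P(H) = 0.233, so P(¬H) = 0.767. With E the 'positive' result, P(E|H) = 0.801 and P(E|¬H) = 0.245.
P(E) = 0.801·0.233 + 0.245·0.767 = 0.18663 + 0.18791 = 0.37455.
By Bayes' theorem, P(H|E) = 0.18663 / 0.37455 = 0.498.

P(H | E) ≈ 0.498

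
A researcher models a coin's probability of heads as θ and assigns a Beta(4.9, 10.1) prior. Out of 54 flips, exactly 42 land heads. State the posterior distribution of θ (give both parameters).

Posterior: Beta(46.9, 22.1)

The binomial likelihood is conjugate to the Beta prior: with 42 successes and 12 failures, the posterior is Beta(4.9+42, 10.1+12) = Beta(46.9, 22.1).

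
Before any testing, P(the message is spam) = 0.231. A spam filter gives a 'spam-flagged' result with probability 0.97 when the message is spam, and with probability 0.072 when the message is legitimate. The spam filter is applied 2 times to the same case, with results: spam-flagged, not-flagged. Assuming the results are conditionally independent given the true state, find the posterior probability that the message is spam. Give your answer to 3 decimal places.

With H the event that the message is spam, the joint likelihood of the observed sequence is P(data|H) = 0.97·0.03 = 0.029100 and P(data|¬H) = 0.072·0.928 = 0.066816.
Bayes: P(H|data) = 0.231·0.029100 / (0.231·0.029100 + 0.769·0.066816) = 0.0067221/0.058104 = 0.1157.

Posterior P(H) ≈ 0.116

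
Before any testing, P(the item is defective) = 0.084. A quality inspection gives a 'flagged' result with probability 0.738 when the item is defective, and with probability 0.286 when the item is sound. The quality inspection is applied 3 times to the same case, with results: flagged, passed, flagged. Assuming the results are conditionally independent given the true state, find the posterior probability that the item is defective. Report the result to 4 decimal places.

Let H be the event that the item is defective; start with P(H) = 0.084. P('flagged'|H) = 0.738, P('flagged'|¬H) = 0.286.
Update on result 1 ('flagged'): P(H) ← 0.738·0.0840 / (0.738·0.0840 + 0.286·0.9160) = 0.061992/0.32397 = 0.1914.
Update on result 2 ('passed'): P(H) ← 0.262·0.1914 / (0.262·0.1914 + 0.714·0.8086) = 0.050134/0.62751 = 0.0799.
Update on result 3 ('flagged'): P(H) ← 0.738·0.0799 / (0.738·0.0799 + 0.286·0.9201) = 0.058962/0.32211 = 0.1830.

Posterior P(H) ≈ 0.1830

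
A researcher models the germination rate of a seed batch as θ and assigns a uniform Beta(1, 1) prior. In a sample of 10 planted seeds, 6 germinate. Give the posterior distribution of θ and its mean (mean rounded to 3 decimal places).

Posterior: Beta(7, 5); mean ≈ 0.583

Observing 6 successes and 4 failures updates Beta(1, 1) by adding the success and failure counts to the two shape parameters: α = 1+6 = 7, β = 1+4 = 5.
Posterior mean = α/(α+β) = 7/12 = 0.583.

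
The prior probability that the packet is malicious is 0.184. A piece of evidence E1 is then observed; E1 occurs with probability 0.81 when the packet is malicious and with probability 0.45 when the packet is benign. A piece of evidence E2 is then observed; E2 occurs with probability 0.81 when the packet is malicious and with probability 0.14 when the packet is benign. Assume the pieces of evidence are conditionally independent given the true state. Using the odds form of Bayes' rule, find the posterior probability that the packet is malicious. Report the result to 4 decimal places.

Posterior probability ≈ 0.7013

Prior odds = 0.184/(1−0.184) = 0.22549. In log-odds, ln(0.22549) = -1.4895.
Add log likelihood ratios: ln(1.8000) + ln(5.7857) = 2.3432.
Posterior log-odds = 0.85370, so posterior odds = exp(0.85370) = 2.3483. Converting, P(H|E) = 2.3483/3.3483 = 0.7013.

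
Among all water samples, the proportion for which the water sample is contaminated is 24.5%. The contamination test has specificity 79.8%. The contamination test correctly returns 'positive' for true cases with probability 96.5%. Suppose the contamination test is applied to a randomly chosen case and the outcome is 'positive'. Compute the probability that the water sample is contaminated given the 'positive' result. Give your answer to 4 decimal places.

P(H | E) ≈ 0.6079

Let H be the event that the water sample is contaminated. P(H) = 0.245, so P(¬H) = 0.755. With E the 'positive' result, P(E|H) = 0.965 and P(E|¬H) = 0.202.
P(E) = 0.965·0.245 + 0.202·0.755 = 0.23642 + 0.15251 = 0.38894.
By Bayes' theorem, P(H|E) = 0.23642 / 0.38894 = 0.6079.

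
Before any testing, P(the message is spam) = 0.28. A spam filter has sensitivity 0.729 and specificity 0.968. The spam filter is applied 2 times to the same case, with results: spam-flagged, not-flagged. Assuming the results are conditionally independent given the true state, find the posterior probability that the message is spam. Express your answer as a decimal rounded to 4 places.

Posterior P(H) ≈ 0.7127

Let H be the event that the message is spam; start with P(H) = 0.28. P('spam-flagged'|H) = 0.729, P('spam-flagged'|¬H) = 0.032.
Update on result 1 ('spam-flagged'): P(H) ← 0.729·0.2800 / (0.729·0.2800 + 0.032·0.7200) = 0.20412/0.22716 = 0.8986.
Update on result 2 ('not-flagged'): P(H) ← 0.271·0.8986 / (0.271·0.8986 + 0.968·0.1014) = 0.24351/0.34169 = 0.7127.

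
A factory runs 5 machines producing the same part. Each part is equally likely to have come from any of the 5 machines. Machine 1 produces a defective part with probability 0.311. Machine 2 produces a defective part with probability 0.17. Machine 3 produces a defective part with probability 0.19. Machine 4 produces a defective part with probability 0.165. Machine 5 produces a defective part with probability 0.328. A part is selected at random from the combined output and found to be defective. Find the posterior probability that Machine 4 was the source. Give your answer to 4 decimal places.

Posterior probability ≈ 0.1418

P(defective|M1) = 0.311; P(defective|M2) = 0.17; P(defective|M3) = 0.19; P(defective|M4) = 0.165; P(defective|M5) = 0.328.
Prior × likelihood for each source: 0.2·0.311=0.06220, 0.2·0.17=0.03400, 0.2·0.19=0.03800, 0.2·0.165=0.03300, 0.2·0.328=0.06560. Summing gives P(defective) = 0.23280.
P(Machine 4 | defective) = 0.03300 / 0.23280 = 0.1418.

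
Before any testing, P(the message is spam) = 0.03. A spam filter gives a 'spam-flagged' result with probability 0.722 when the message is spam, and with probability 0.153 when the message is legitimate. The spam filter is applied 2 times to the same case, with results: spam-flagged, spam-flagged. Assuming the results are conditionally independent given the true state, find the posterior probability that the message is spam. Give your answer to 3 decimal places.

Let H be the event that the message is spam; start with P(H) = 0.03. P('spam-flagged'|H) = 0.722, P('spam-flagged'|¬H) = 0.153.
Update on result 1 ('spam-flagged'): P(H) ← 0.722·0.0300 / (0.722·0.0300 + 0.153·0.9700) = 0.021660/0.17007 = 0.1274.
Update on result 2 ('spam-flagged'): P(H) ← 0.722·0.1274 / (0.722·0.1274 + 0.153·0.8726) = 0.091953/0.22547 = 0.4078.

Posterior P(H) ≈ 0.408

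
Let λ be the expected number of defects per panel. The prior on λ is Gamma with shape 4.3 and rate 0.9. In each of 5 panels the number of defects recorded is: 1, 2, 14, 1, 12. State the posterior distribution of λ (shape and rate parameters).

Total count ∑xᵢ = 30 over n = 5 panels.
Gamma is conjugate to the Poisson likelihood: posterior is Gamma(shape = 4.3+30 = 34.3, rate = 0.9+5 = 5.9).

Posterior: Gamma(shape=34.3, rate=5.9)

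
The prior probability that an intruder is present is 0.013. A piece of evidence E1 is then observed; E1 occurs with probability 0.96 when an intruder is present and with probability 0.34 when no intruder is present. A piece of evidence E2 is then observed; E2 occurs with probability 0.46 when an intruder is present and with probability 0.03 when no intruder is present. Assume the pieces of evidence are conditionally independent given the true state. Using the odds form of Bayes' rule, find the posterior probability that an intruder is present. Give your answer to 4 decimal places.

Prior odds = 0.013/(1−0.013) = 0.013171.
Likelihood ratio for E1 = 0.96/0.34 = 2.8235.
Likelihood ratio for E2 = 0.46/0.03 = 15.333.
Posterior odds = prior odds × LR₁ × LR₂ = 0.57024.
Posterior probability = odds/(1+odds) = 0.57024/1.5702 = 0.3632.

Posterior probability ≈ 0.3632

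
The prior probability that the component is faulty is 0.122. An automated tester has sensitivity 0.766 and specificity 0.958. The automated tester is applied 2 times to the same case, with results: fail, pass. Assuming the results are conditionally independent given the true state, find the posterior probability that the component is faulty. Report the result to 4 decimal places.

Posterior P(H) ≈ 0.3823

With H the event that the component is faulty, the joint likelihood of the observed sequence is P(data|H) = 0.766·0.234 = 0.17924 and P(data|¬H) = 0.042·0.958 = 0.040236.
Bayes: P(H|data) = 0.122·0.17924 / (0.122·0.17924 + 0.878·0.040236) = 0.021868/0.057195 = 0.3823.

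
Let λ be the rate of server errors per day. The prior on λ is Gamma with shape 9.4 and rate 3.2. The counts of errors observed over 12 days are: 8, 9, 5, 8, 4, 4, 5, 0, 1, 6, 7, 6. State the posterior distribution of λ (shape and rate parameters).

Posterior: Gamma(shape=72.4, rate=15.2)

The Poisson likelihood adds the total count to the shape and the number of exposure periods to the rate. Here ∑xᵢ = 63 and n = 12, so shape 9.4→72.4 and rate 3.2→15.2.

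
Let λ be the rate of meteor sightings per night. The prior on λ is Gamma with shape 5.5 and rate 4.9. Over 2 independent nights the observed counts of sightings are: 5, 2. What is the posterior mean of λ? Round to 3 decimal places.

Total count ∑xᵢ = 7 over n = 2 nights.
Gamma is conjugate to the Poisson likelihood: posterior is Gamma(shape = 5.5+7 = 12.5, rate = 4.9+2 = 6.9).
Posterior mean = shape/rate = 12.5/6.9 = 1.812.

Posterior mean ≈ 1.812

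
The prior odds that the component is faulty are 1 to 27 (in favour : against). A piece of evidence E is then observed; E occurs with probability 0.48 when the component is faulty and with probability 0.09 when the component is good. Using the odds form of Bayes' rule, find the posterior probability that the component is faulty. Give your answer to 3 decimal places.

Prior odds = 1/27 = 0.037037.
Likelihood ratio for E = 0.48/0.09 = 5.3333.
Posterior odds = prior odds × LR = 0.19753.
Posterior probability = odds/(1+odds) = 0.19753/1.1975 = 0.165.

Posterior probability ≈ 0.165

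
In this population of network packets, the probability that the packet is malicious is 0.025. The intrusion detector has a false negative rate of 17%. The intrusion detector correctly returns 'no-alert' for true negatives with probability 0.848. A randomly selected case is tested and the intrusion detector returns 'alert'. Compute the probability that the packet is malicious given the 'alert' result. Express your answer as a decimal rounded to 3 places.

P(H | E) ≈ 0.123

Let H be the event that the packet is malicious. P(H) = 0.025, so P(¬H) = 0.975. With E the 'alert' result, P(E|H) = 0.83 and P(E|¬H) = 0.152.
P(E) = 0.83·0.025 + 0.152·0.975 = 0.020750 + 0.14820 = 0.16895.
By Bayes' theorem, P(H|E) = 0.020750 / 0.16895 = 0.123.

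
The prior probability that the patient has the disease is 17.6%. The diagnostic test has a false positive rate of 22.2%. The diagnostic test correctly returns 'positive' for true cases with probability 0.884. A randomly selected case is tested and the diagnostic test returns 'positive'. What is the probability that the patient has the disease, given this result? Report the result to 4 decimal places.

Write H for 'the patient has the disease'. Prior odds H:¬H = 0.176/0.824 = 0.21359. For the 'positive' outcome, the likelihood ratio is 0.884/0.222 = 3.9820.
Posterior odds = 0.21359 × 3.9820 = 0.85052, so P(H|E) = 0.85052/(1+0.85052) = 0.4596.

P(H | E) ≈ 0.4596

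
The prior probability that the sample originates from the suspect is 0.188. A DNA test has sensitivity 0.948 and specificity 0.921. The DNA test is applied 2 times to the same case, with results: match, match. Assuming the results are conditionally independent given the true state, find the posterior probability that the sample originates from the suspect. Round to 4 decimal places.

Posterior P(H) ≈ 0.9709

Let H be the event that the sample originates from the suspect; start with P(H) = 0.188. P('match'|H) = 0.948, P('match'|¬H) = 0.079.
Update on result 1 ('match'): P(H) ← 0.948·0.1880 / (0.948·0.1880 + 0.079·0.8120) = 0.17822/0.24237 = 0.7353.
Update on result 2 ('match'): P(H) ← 0.948·0.7353 / (0.948·0.7353 + 0.079·0.2647) = 0.69710/0.71800 = 0.9709.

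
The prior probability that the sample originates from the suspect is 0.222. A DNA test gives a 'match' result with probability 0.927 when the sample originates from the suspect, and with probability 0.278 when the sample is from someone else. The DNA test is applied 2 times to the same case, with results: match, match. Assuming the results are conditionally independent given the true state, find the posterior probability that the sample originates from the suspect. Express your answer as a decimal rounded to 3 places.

Let H be the event that the sample originates from the suspect; start with P(H) = 0.222. P('match'|H) = 0.927, P('match'|¬H) = 0.278.
Update on result 1 ('match'): P(H) ← 0.927·0.2220 / (0.927·0.2220 + 0.278·0.7780) = 0.20579/0.42208 = 0.4876.
Update on result 2 ('match'): P(H) ← 0.927·0.4876 / (0.927·0.4876 + 0.278·0.5124) = 0.45198/0.59444 = 0.7604.

Posterior P(H) ≈ 0.760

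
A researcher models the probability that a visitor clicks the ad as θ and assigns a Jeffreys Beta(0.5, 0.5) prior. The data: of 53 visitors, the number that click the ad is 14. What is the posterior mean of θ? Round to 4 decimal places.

The binomial likelihood is conjugate to the Beta prior: with 14 successes and 39 failures, the posterior is Beta(0.5+14, 0.5+39) = Beta(14.5, 39.5).
Posterior mean = α/(α+β) = 14.5/54 = 0.2685.

Posterior mean ≈ 0.2685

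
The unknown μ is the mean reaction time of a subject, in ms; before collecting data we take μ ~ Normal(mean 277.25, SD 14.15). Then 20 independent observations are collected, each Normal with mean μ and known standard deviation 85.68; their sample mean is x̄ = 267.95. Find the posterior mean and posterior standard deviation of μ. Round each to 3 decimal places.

Posterior mean ≈ 273.968; posterior SD ≈ 11.382

With known σ, the Normal prior is conjugate. Weight on the data is w = (n/σ²)/(n/σ² + 1/τ₀²) = 0.00272440/(0.00272440+0.00499444) = 0.35295.
Posterior mean = w·x̄ + (1−w)·μ₀ = 0.35295·267.95 + 0.64705·277.25 = 273.968. Posterior variance = 1/(0.00272440+0.00499444) = 129.553, so SD = 11.382.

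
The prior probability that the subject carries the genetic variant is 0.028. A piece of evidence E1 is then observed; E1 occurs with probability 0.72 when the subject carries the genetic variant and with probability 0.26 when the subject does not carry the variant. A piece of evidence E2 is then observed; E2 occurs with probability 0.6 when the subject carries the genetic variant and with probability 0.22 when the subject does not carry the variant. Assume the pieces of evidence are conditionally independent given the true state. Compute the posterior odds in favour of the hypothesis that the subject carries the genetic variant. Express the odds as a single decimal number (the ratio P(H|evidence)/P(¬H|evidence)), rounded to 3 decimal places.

Prior odds = 0.028/(1−0.028) = 0.028807. In log-odds, ln(0.028807) = -3.5472.
Add log likelihood ratios: ln(2.7692) + ln(2.7273) = 2.0219.
Posterior log-odds = -1.5253, so posterior odds = exp(-1.5253) = 0.21756.

Posterior odds ≈ 0.218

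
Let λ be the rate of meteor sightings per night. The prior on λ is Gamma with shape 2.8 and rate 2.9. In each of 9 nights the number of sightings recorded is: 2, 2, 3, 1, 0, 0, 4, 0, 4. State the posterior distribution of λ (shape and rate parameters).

Total count ∑xᵢ = 16 over n = 9 nights.
Gamma is conjugate to the Poisson likelihood: posterior is Gamma(shape = 2.8+16 = 18.8, rate = 2.9+9 = 11.9).

Posterior: Gamma(shape=18.8, rate=11.9)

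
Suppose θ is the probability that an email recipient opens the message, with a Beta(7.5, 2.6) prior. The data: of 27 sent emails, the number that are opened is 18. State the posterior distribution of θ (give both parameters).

Observing 18 successes and 9 failures updates Beta(7.5, 2.6) by adding the success and failure counts to the two shape parameters: α = 7.5+18 = 25.5, β = 2.6+9 = 11.6.

Posterior: Beta(25.5, 11.6)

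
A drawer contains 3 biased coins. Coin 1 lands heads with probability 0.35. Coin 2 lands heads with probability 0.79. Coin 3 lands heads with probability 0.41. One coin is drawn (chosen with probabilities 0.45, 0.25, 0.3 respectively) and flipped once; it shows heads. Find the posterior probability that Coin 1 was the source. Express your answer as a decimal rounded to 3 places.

Tabulate prior·likelihood by source: [1] prior 0.45, lik 0.35, product 0.1575; [2] prior 0.25, lik 0.79, product 0.1975; [3] prior 0.3, lik 0.41, product 0.1230.
Normalizing constant = 0.47800; the posterior for Coin 1 is its product over the sum, 0.1575/0.47800 = 0.329.

Posterior probability ≈ 0.329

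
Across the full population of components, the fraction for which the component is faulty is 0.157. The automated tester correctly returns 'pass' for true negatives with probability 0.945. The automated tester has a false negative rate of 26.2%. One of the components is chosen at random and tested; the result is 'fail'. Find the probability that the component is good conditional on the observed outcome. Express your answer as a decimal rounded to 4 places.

P(¬H | E) ≈ 0.2858

Write H for 'the component is faulty'. Prior odds H:¬H = 0.157/0.843 = 0.18624. For the 'fail' outcome, the likelihood ratio is 0.738/0.055 = 13.418.
Posterior odds = 0.18624 × 13.418 = 2.4990, so P(H|E) = 2.4990/(1+2.4990) = 0.7142. Then P(¬H|E) = 1 − 0.7142 = 0.2858.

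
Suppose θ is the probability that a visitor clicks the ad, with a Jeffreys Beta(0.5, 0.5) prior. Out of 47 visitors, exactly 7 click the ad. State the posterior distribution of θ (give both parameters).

The binomial likelihood is conjugate to the Beta prior: with 7 successes and 40 failures, the posterior is Beta(0.5+7, 0.5+40) = Beta(7.5, 40.5).

Posterior: Beta(7.5, 40.5)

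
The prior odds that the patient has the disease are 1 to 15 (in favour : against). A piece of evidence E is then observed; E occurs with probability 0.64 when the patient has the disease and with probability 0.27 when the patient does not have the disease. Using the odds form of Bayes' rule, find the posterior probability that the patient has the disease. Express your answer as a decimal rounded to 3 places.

Posterior probability ≈ 0.136

Prior odds = 1/15 = 0.066667.
Likelihood ratio for E = 0.64/0.27 = 2.3704.
Posterior odds = prior odds × LR = 0.15802.
Posterior probability = odds/(1+odds) = 0.15802/1.1580 = 0.136.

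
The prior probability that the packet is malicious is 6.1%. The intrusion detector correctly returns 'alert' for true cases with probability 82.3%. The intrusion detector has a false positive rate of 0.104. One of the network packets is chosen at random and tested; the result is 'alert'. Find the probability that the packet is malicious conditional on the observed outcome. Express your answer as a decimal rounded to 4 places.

Let H be the event that the packet is malicious. P(H) = 0.061, so P(¬H) = 0.939. With E the 'alert' result, P(E|H) = 0.823 and P(E|¬H) = 0.104.
P(E) = 0.823·0.061 + 0.104·0.939 = 0.050203 + 0.097656 = 0.14786.
By Bayes' theorem, P(H|E) = 0.050203 / 0.14786 = 0.3395.

P(H | E) ≈ 0.3395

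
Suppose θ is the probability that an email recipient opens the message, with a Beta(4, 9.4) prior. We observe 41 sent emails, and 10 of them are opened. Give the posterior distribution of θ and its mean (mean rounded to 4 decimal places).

Posterior: Beta(14, 40.4); mean ≈ 0.2574

Observing 10 successes and 31 failures updates Beta(4, 9.4) by adding the success and failure counts to the two shape parameters: α = 4+10 = 14, β = 9.4+31 = 40.4.
E[θ | data] = 14/(14+40.4) = 0.2574.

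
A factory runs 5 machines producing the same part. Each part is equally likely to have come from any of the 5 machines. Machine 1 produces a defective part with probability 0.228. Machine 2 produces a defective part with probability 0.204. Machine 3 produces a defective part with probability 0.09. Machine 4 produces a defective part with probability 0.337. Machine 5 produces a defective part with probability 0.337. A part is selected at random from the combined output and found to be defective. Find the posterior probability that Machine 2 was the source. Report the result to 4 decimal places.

P(defective|M1) = 0.228; P(defective|M2) = 0.204; P(defective|M3) = 0.09; P(defective|M4) = 0.337; P(defective|M5) = 0.337.
Prior × likelihood for each source: 0.2·0.228=0.04560, 0.2·0.204=0.04080, 0.2·0.09=0.01800, 0.2·0.337=0.06740, 0.2·0.337=0.06740. Summing gives P(defective) = 0.23920.
P(Machine 2 | defective) = 0.04080 / 0.23920 = 0.1706.

Posterior probability ≈ 0.1706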